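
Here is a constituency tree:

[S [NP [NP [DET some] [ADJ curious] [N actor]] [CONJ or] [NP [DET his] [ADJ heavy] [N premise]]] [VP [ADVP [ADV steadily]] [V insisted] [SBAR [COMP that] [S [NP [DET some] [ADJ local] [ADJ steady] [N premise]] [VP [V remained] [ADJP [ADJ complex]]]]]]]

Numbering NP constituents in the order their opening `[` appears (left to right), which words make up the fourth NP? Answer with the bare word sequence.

some local steady premise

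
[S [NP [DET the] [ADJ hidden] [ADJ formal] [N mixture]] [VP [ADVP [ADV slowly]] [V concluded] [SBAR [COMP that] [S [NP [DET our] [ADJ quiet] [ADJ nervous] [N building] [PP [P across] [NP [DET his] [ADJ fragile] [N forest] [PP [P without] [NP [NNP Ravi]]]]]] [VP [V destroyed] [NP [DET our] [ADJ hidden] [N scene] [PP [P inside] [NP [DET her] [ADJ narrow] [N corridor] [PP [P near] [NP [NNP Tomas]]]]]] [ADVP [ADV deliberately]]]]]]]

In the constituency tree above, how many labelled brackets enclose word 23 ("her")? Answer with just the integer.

9

Counting open brackets not yet closed at "her": [S [VP [SBAR [S [VP [NP [PP [NP [DET = 9.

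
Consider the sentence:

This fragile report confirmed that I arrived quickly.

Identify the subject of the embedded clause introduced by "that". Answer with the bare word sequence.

I

The subject of the embedded clause introduced by "that" is the NP immediately before the verb "arrived": "I".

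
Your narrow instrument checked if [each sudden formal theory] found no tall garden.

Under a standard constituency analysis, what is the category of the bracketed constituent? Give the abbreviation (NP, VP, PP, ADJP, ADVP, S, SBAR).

NP

"theory" is the head of the bracketed span, so the span is a noun phrase: NP.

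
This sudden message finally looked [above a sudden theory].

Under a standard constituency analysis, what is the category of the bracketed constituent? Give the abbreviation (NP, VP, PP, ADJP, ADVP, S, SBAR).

PP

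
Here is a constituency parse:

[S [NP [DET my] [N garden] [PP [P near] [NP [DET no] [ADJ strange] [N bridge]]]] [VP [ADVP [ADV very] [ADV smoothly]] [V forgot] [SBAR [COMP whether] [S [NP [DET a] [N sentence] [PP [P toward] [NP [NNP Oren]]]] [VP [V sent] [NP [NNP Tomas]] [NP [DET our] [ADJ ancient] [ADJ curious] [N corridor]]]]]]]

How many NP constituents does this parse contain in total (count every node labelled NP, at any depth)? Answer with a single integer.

6

The NP constituents are: [NP my garden near no strange bridge]; [NP no strange bridge]; [NP a sentence toward Oren]; [NP Oren]; [NP Tomas]; [NP our ancient curious corridor]. Total: 6.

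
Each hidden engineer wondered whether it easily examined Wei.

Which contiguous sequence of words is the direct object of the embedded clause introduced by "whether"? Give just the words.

Wei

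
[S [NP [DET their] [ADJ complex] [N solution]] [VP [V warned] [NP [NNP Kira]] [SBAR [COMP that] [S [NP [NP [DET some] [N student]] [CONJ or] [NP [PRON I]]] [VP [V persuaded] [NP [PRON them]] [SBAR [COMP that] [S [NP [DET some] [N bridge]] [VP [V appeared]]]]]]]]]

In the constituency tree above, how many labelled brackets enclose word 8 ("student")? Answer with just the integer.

7

Path from the root down to the word: S → VP → SBAR → S → NP → NP → N. That is 7 enclosing brackets.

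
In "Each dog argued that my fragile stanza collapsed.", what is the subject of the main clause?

each dog

In the main clause the verb is "argued"; the NP preceding it, "each dog", is the subject.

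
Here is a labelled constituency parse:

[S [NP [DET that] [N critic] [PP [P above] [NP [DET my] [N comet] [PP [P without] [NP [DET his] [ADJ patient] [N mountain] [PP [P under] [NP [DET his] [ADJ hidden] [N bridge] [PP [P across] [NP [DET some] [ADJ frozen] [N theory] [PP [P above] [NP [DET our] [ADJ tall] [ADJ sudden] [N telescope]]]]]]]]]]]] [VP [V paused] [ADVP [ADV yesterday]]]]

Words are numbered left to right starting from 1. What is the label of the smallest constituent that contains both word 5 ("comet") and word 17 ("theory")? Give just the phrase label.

NP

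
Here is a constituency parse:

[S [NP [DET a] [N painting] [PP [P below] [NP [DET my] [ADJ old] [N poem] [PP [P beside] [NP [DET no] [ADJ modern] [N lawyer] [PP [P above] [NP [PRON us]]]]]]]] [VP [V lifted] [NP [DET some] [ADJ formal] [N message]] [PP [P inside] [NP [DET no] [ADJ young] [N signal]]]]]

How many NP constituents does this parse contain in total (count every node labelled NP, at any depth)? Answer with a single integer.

6

Listing each NP by its span: [NP a painting below my old poem beside no modern lawyer above us]; [NP my old poem beside no modern lawyer above us]; [NP no modern lawyer above us]; [NP us]; [NP some formal message]; [NP no young signal] — that makes 6.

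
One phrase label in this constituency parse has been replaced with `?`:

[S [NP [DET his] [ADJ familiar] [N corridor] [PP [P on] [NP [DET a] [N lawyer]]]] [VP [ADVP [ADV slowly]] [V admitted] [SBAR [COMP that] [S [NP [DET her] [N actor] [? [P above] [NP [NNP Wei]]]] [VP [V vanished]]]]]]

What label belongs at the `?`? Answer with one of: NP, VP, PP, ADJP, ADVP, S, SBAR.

A constituent whose immediate children are P 'above', NP is a prepositional phrase: PP.

PP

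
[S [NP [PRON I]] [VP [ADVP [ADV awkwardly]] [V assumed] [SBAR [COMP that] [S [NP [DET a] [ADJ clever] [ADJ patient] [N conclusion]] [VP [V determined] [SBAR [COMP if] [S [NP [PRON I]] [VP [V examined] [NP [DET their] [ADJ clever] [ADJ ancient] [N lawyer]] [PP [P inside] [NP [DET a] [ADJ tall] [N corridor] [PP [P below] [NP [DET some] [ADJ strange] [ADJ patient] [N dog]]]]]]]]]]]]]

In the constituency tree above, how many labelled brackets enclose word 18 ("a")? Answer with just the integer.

The word sits inside DET, which is inside NP, inside PP, inside VP, inside S, inside SBAR, inside VP, inside S, inside SBAR, inside VP, inside S — 11 brackets in all.

11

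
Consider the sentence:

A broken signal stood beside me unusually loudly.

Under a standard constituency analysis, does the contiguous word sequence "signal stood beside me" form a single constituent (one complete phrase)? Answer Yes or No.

The sequence begins inside the noun phrase "a broken signal" and ends inside the verb phrase "stood beside me unusually loudly"; it crosses a phrase boundary, so no single node in the tree spans exactly those words.

No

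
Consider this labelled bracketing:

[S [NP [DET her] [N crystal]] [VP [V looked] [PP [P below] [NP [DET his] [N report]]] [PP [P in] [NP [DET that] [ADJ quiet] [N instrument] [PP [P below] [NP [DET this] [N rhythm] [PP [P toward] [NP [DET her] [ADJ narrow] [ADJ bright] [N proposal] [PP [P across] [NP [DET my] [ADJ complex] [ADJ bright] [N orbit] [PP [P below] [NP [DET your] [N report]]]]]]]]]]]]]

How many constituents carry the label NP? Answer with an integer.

The NP constituents are: [NP her crystal]; [NP his report]; [NP that quiet instrument below this rhythm toward her narrow bright proposal across my complex bright orbit below your report]; [NP this rhythm toward her narrow bright proposal across my complex bright orbit below your report]; [NP her narrow bright proposal across my complex bright orbit below your report]; [NP my complex bright orbit below your report] …. Total: 7.

7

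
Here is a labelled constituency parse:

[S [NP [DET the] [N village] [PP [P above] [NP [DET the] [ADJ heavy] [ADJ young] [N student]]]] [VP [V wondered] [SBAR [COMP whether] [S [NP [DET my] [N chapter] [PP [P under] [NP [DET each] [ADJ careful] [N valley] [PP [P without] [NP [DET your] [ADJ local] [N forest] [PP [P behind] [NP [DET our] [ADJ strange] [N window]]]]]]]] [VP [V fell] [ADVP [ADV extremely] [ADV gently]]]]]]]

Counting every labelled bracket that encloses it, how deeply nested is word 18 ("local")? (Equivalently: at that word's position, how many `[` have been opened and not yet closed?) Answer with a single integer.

10

The word sits inside ADJ, which is inside NP, inside PP, inside NP, inside PP, inside NP, inside S, inside SBAR, inside VP, inside S — 10 brackets in all.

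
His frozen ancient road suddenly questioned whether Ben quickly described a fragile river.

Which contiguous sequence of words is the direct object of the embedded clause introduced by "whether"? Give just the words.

a fragile river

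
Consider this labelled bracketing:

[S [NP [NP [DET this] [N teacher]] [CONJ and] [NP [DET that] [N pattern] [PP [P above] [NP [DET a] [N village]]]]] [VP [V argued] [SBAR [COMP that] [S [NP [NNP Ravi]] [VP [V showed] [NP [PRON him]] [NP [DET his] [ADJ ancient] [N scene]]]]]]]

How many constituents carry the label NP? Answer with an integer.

7

Listing each NP by its span: [NP this teacher and that pattern above a village]; [NP this teacher]; [NP that pattern above a village]; [NP a village]; [NP Ravi]; [NP him] … — that makes 7.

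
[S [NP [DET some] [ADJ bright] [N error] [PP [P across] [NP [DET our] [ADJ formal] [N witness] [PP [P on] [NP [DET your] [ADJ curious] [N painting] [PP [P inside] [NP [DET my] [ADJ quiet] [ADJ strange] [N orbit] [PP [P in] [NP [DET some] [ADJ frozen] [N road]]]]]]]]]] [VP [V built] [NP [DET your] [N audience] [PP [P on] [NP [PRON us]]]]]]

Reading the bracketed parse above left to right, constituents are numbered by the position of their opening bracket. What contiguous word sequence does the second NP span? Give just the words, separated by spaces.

our formal witness on your curious painting inside my quiet strange orbit in some frozen road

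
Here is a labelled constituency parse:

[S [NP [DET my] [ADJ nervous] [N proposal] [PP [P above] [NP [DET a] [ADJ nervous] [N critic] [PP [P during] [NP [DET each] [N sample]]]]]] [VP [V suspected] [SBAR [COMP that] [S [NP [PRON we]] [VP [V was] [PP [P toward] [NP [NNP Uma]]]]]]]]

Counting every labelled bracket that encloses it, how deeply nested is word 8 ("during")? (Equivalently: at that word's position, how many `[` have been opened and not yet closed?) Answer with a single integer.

Path from the root down to the word: S → NP → PP → NP → PP → P. That is 6 enclosing brackets.

6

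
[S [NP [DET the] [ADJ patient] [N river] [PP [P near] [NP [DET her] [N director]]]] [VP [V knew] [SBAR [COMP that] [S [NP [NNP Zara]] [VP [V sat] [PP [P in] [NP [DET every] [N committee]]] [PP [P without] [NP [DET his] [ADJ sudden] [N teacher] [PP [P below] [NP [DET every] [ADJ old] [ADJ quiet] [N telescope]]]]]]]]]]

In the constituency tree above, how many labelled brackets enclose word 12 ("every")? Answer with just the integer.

8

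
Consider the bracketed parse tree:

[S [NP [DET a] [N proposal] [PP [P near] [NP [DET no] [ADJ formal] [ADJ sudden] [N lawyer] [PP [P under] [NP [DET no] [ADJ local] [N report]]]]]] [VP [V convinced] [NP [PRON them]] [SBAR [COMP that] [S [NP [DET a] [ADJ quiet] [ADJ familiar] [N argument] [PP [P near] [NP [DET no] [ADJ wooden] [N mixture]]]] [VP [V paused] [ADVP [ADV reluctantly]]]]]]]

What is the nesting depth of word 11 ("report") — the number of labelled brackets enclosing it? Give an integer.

7

Counting open brackets not yet closed at "report": [S [NP [PP [NP [PP [NP [N = 7.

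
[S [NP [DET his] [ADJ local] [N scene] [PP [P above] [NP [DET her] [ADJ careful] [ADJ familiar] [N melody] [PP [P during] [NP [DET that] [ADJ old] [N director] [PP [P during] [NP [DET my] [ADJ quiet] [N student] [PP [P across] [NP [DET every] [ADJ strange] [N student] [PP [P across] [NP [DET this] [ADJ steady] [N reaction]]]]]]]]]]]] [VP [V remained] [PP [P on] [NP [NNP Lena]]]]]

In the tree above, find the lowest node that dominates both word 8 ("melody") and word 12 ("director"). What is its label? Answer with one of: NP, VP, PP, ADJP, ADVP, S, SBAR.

NP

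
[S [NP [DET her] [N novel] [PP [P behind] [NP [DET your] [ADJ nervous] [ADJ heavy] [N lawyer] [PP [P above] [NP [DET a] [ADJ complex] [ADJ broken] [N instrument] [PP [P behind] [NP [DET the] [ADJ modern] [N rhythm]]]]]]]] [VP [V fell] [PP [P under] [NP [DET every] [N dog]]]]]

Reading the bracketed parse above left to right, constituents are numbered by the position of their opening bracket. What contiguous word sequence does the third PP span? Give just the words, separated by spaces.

behind the modern rhythm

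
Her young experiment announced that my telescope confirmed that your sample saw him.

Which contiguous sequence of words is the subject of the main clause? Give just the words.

her young experiment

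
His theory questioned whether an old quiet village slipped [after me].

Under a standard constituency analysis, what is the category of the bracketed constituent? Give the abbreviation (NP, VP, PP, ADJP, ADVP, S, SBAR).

PP

The span is built around the preposition "after" — a prepositional phrase (PP).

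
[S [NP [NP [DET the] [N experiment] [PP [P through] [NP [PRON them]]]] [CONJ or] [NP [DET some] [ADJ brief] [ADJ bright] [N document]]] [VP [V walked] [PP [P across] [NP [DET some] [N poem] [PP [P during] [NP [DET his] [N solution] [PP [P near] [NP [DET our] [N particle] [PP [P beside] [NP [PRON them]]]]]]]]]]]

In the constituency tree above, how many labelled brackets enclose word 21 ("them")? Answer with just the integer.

11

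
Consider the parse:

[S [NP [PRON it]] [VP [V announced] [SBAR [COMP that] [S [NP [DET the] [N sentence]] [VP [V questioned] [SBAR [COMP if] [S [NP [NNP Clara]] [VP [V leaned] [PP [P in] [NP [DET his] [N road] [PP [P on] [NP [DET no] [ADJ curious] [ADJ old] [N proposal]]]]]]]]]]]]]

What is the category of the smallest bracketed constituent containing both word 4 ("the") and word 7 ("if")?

Word 4 lies under S → VP → SBAR → S → NP → DET; word 7 lies under S → VP → SBAR → S → VP → SBAR → COMP. The lowest shared node is the S.

S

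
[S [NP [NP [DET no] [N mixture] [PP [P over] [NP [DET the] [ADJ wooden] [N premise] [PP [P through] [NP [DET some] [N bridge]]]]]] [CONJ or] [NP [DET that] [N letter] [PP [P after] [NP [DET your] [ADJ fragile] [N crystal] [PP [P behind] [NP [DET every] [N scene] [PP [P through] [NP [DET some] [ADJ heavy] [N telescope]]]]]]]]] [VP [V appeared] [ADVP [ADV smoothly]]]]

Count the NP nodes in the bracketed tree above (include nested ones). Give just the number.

Listing each NP by its span: [NP no mixture over the wooden premise through some bridge or that letter after your fragile crystal behind every scene through some heavy telescope]; [NP no mixture over the wooden premise through some bridge]; [NP the wooden premise through some bridge]; [NP some bridge]; [NP that letter after your fragile crystal behind every scene through some heavy telescope]; [NP your fragile crystal behind every scene through some heavy telescope] … — that makes 8.

8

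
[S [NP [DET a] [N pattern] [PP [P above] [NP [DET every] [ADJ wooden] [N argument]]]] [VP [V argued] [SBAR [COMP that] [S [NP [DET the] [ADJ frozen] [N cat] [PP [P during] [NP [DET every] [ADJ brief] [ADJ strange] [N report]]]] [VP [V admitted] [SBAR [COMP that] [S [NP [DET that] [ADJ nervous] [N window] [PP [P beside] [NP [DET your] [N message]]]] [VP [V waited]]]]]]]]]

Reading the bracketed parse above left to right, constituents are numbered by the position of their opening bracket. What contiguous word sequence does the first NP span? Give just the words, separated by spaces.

a pattern above every wooden argument

The NP opening brackets appear, in order, over: "a pattern above every wooden argument"; "every wooden argument"; "the frozen cat during every brief strange report"; "every brief strange report"; "that nervous window beside your message"; "your message". The first one spans "a pattern above every wooden argument".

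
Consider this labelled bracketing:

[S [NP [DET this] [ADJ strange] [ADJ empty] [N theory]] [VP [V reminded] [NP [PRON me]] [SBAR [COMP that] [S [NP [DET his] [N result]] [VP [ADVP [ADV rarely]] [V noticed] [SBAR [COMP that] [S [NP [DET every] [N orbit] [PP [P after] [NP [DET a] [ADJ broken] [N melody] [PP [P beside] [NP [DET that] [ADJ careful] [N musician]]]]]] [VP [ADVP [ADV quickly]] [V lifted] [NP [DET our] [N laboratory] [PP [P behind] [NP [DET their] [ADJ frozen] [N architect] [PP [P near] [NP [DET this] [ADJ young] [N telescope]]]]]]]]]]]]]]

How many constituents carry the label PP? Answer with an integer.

Listing each PP by its span: [PP after a broken melody beside that careful musician]; [PP beside that careful musician]; [PP behind their frozen architect near this young telescope]; [PP near this young telescope] — that makes 4.

4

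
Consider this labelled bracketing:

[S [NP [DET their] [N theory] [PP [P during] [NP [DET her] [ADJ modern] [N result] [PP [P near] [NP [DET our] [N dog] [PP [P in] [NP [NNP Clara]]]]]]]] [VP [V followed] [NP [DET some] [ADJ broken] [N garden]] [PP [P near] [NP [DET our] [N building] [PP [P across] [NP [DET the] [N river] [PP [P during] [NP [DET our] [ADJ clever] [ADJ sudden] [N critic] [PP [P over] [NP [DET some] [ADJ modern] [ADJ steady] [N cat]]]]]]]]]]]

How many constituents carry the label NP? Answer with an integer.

9

The NP constituents are: [NP their theory during her modern result near our dog in Clara]; [NP her modern result near our dog in Clara]; [NP our dog in Clara]; [NP Clara]; [NP some broken garden]; [NP our building across the river during our clever sudden critic over some modern steady cat] …. Total: 9.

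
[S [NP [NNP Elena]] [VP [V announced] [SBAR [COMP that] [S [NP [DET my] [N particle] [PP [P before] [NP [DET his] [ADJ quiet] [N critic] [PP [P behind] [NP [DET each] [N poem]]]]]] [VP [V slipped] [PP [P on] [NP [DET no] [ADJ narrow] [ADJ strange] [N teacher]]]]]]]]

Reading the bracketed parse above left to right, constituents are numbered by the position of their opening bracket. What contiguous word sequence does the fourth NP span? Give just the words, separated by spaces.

each poem

The NP opening brackets appear, in order, over: "Elena"; "my particle before his quiet critic behind each poem"; "his quiet critic behind each poem"; "each poem"; "no narrow strange teacher". The fourth one spans "each poem".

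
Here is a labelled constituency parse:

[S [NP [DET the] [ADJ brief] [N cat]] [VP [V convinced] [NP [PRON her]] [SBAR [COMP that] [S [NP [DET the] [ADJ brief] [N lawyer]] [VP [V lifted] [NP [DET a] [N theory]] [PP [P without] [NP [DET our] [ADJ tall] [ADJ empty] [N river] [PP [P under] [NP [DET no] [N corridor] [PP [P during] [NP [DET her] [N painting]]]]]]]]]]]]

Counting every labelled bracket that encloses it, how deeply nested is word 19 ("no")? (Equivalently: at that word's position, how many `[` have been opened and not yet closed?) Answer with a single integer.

10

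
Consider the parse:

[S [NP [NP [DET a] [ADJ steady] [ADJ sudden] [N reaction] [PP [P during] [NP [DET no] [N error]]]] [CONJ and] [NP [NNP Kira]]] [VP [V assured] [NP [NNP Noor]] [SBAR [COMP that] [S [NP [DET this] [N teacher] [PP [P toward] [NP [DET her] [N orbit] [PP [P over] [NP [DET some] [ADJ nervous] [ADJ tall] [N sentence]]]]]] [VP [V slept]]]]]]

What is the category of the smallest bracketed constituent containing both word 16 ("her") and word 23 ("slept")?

The smallest bracket enclosing both words is [S this teacher toward her orbit over some nervous tall sentence slept], so the label is S.

S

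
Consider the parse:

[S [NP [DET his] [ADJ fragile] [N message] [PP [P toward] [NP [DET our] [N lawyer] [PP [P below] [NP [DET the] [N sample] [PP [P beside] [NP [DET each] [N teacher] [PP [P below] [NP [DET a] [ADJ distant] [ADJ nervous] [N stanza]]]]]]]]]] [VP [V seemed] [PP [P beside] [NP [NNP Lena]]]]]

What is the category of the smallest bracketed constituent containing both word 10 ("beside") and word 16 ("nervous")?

PP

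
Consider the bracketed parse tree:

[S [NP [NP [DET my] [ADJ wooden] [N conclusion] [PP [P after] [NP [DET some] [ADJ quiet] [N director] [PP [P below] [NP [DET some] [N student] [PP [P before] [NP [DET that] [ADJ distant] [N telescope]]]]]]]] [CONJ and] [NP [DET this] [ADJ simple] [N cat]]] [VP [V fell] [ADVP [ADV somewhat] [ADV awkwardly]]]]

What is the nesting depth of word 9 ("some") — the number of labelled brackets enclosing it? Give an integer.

8

Path from the root down to the word: S → NP → NP → PP → NP → PP → NP → DET. That is 8 enclosing brackets.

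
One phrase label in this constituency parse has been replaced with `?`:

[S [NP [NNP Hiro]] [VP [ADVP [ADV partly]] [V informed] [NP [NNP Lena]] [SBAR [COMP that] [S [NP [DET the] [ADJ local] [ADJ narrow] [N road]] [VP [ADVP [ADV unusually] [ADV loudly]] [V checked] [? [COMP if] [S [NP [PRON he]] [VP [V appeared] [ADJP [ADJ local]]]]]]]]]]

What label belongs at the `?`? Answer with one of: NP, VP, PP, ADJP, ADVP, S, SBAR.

SBAR

Looking at what the `?` directly dominates — COMP 'if', S — this is a subordinate clause (SBAR).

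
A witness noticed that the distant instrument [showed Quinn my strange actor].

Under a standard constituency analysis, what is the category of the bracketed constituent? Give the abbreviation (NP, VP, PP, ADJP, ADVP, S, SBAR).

VP

The bracketed span "showed Quinn my strange actor" is headed by "showed", making it a verb phrase (VP).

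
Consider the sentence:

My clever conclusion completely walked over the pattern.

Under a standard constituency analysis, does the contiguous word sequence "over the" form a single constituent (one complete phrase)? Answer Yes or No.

No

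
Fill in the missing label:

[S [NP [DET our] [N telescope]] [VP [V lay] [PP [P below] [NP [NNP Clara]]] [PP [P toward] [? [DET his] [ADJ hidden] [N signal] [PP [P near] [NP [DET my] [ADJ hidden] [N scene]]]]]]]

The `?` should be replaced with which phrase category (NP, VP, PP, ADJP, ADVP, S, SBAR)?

NP

A constituent whose immediate children are DET 'his', ADJ 'hidden', N 'signal', PP is a noun phrase: NP.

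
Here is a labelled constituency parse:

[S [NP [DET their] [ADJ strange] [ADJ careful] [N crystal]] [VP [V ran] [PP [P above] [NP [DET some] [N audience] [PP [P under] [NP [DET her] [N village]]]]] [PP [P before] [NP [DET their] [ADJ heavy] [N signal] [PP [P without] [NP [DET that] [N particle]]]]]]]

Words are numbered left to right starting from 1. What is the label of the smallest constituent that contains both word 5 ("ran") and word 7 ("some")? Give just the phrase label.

The smallest bracket enclosing both words is [VP ran above some audience under her village before their heavy signal without that particle], so the label is VP.

VP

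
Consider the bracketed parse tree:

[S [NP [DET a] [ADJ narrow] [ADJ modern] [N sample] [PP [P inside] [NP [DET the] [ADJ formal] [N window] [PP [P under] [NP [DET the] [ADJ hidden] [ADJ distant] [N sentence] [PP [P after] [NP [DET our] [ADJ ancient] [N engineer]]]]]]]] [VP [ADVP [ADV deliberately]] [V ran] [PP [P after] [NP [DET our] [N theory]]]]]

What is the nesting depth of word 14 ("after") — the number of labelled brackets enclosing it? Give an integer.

Path from the root down to the word: S → NP → PP → NP → PP → NP → PP → P. That is 8 enclosing brackets.

8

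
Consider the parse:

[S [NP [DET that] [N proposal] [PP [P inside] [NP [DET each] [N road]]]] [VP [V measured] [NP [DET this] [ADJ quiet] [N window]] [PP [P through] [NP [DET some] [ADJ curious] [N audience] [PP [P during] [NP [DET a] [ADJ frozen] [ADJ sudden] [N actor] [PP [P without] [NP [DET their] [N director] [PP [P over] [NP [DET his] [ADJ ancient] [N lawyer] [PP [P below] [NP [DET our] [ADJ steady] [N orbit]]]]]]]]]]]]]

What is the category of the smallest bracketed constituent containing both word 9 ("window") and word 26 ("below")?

The smallest bracket enclosing both words is [VP measured this quiet window through some curious audience during a frozen sudden actor without their director over his ancient lawyer below our steady orbit], so the label is VP.

VP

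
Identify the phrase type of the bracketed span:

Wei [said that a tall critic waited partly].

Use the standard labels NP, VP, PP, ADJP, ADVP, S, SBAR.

VP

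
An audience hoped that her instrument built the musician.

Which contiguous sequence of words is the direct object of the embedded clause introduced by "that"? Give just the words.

the musician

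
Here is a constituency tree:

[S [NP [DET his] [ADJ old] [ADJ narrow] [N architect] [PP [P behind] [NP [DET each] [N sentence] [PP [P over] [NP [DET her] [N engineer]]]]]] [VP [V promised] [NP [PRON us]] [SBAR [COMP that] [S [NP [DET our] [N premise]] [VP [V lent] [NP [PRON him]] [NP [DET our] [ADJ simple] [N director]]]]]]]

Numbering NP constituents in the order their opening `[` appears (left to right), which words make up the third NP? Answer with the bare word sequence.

her engineer

In left-to-right order the NP constituents are "his old narrow architect behind each sentence over her engineer"; "each sentence over her engineer"; "her engineer"; "us"; "our premise"; "him"; "our simple director". Number 3 is "her engineer".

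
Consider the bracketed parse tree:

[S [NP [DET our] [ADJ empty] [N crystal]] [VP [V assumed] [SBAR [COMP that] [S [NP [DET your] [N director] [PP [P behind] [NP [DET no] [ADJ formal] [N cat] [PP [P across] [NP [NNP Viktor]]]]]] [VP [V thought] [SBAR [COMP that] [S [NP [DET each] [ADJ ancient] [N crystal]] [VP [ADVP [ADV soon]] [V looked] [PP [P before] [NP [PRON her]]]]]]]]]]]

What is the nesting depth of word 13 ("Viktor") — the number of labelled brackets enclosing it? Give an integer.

10

The word sits inside NNP, which is inside NP, inside PP, inside NP, inside PP, inside NP, inside S, inside SBAR, inside VP, inside S — 10 brackets in all.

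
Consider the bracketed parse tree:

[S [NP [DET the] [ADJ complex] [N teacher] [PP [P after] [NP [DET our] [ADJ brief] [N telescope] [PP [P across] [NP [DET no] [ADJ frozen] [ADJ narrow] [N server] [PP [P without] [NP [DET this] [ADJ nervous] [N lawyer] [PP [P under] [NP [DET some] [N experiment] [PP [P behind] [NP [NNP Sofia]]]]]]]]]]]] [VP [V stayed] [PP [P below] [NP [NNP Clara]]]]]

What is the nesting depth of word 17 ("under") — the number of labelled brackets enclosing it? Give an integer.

10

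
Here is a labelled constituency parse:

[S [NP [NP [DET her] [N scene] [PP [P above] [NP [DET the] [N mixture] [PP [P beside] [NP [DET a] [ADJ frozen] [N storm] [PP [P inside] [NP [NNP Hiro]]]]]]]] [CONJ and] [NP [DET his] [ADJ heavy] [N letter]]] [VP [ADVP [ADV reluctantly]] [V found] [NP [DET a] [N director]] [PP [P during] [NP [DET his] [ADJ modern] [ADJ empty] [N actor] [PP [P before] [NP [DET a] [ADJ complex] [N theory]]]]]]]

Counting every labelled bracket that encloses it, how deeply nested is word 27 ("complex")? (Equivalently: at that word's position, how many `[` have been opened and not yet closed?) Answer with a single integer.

7

The word sits inside ADJ, which is inside NP, inside PP, inside NP, inside PP, inside VP, inside S — 7 brackets in all.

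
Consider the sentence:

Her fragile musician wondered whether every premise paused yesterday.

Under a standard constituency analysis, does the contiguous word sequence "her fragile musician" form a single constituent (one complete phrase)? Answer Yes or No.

The sequence corresponds to a single NP node — the noun phrase "her fragile musician".

Yes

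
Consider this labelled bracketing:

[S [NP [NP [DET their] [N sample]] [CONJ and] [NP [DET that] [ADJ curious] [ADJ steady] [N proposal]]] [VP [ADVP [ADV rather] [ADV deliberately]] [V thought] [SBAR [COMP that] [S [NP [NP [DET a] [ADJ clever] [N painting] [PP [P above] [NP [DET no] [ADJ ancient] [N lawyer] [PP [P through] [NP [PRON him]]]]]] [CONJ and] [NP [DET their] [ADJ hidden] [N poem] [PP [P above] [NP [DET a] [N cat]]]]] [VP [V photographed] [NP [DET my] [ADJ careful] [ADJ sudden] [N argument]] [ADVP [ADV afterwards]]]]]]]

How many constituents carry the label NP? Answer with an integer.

10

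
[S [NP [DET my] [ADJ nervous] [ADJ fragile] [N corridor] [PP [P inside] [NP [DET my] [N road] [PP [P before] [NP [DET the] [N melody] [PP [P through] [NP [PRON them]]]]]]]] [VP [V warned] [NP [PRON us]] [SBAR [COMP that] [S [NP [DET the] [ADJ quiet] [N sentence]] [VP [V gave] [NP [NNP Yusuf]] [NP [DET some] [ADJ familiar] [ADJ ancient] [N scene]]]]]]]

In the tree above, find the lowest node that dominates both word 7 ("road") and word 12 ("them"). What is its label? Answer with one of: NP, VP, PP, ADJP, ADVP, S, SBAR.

The smallest bracket enclosing both words is [NP my road before the melody through them], so the label is NP.

NP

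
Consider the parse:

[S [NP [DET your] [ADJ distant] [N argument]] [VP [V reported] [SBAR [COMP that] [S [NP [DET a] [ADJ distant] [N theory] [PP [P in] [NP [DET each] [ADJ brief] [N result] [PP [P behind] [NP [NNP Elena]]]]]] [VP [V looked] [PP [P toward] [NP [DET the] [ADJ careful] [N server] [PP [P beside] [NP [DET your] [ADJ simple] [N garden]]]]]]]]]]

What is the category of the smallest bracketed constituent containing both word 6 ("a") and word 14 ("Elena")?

The smallest bracket enclosing both words is [NP a distant theory in each brief result behind Elena], so the label is NP.

NP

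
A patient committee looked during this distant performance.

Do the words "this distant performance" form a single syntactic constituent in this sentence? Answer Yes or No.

Yes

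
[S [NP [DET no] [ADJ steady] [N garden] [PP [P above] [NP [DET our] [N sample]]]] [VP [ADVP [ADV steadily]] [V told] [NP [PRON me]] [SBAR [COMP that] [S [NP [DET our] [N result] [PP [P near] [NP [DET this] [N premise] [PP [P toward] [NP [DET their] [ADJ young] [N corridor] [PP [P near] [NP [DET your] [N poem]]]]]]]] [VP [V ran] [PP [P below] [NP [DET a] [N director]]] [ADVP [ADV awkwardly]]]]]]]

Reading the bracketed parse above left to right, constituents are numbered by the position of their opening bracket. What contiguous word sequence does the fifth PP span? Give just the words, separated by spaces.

below a director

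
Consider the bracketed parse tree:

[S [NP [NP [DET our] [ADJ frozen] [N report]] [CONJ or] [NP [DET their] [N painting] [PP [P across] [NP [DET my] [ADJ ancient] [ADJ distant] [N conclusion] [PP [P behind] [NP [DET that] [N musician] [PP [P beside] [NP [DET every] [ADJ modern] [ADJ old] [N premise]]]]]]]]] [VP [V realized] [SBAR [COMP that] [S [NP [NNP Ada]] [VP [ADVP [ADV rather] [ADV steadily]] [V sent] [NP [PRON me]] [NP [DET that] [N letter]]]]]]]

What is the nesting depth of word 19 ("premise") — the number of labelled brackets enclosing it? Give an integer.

Path from the root down to the word: S → NP → NP → PP → NP → PP → NP → PP → NP → N. That is 10 enclosing brackets.

10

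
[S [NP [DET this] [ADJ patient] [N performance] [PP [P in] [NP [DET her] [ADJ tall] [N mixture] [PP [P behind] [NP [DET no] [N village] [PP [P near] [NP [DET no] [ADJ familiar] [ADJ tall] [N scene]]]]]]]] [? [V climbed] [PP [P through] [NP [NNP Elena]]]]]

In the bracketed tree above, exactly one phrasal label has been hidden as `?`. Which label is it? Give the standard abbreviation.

A constituent whose immediate children are V 'climbed', PP is a verb phrase: VP.

VP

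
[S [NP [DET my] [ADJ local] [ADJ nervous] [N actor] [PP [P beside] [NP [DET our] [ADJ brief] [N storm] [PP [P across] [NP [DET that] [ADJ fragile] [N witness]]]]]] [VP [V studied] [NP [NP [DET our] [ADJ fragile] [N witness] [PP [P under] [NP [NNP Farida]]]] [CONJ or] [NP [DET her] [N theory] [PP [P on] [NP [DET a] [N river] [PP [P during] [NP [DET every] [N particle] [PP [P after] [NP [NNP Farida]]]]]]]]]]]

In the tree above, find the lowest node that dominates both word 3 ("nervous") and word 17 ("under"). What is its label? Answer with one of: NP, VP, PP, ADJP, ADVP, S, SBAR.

The smallest bracket enclosing both words is [S my local nervous actor beside our brief storm across that fragile witness studied our fragile witness under Farida or her theory on a river during every particle after Farida], so the label is S.

S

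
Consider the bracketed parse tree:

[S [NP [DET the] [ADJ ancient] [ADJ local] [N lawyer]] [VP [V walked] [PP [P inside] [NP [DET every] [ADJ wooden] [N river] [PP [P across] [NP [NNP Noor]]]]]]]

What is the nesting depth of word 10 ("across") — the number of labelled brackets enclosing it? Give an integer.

Path from the root down to the word: S → VP → PP → NP → PP → P. That is 6 enclosing brackets.

6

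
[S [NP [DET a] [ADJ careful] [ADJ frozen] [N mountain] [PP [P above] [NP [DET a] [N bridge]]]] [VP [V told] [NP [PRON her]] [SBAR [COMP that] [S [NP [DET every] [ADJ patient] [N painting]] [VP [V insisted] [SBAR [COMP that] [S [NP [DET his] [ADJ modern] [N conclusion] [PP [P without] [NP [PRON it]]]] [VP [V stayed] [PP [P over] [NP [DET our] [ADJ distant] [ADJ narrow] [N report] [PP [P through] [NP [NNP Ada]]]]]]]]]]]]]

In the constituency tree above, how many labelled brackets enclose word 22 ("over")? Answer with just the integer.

Path from the root down to the word: S → VP → SBAR → S → VP → SBAR → S → VP → PP → P. That is 10 enclosing brackets.

10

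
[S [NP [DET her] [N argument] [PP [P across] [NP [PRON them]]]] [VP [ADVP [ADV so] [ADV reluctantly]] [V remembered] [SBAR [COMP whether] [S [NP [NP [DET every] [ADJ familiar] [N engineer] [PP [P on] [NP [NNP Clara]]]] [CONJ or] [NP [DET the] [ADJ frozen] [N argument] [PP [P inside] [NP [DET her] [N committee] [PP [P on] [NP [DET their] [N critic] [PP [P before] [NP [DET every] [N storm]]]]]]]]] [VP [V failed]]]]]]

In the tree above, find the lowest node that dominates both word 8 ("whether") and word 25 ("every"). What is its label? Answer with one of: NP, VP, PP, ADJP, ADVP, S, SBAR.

SBAR

The smallest bracket enclosing both words is [SBAR whether every familiar engineer on Clara or the frozen argument inside her committee on their critic before every storm failed], so the label is SBAR.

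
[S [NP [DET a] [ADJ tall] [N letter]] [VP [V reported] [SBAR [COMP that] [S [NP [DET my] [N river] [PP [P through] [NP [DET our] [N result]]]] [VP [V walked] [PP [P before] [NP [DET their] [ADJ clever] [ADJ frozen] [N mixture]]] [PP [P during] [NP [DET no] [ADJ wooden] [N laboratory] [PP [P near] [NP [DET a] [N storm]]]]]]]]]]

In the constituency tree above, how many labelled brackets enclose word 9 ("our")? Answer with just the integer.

Counting open brackets not yet closed at "our": [S [VP [SBAR [S [NP [PP [NP [DET = 8.

8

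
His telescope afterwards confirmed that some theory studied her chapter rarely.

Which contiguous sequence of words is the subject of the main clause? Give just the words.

"his telescope" is the NP that combines with the VP headed by "confirmed" to form the main clause — the subject.

his telescope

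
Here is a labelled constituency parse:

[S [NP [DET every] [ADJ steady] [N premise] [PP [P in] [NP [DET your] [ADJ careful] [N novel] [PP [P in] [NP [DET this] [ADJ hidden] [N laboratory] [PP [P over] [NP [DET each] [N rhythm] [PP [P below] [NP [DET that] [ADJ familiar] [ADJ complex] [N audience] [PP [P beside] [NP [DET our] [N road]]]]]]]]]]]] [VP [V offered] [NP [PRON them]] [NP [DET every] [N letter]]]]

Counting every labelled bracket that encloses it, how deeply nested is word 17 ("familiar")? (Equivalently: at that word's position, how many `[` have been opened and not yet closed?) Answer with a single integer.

11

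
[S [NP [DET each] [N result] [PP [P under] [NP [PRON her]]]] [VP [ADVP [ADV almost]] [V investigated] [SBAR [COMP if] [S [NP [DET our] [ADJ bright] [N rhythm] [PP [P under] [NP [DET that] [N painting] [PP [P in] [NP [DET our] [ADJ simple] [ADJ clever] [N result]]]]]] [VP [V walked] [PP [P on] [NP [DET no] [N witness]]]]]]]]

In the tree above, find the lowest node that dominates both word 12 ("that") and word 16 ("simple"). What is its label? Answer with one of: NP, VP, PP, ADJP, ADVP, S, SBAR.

Both words fall inside [NP that painting in our simple clever result] (words 12–18), and no smaller constituent contains them both. Label: NP.

NP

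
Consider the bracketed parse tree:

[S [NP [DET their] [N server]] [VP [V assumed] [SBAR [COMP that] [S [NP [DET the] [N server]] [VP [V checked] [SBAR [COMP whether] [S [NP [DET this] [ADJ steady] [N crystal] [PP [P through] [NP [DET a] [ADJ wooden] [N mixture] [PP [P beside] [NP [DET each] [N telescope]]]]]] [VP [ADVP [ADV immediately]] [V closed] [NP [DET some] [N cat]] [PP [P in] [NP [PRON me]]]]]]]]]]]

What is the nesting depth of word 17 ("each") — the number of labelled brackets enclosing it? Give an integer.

13

Counting open brackets not yet closed at "each": [S [VP [SBAR [S [VP [SBAR [S [NP [PP [NP [PP [NP [DET = 13.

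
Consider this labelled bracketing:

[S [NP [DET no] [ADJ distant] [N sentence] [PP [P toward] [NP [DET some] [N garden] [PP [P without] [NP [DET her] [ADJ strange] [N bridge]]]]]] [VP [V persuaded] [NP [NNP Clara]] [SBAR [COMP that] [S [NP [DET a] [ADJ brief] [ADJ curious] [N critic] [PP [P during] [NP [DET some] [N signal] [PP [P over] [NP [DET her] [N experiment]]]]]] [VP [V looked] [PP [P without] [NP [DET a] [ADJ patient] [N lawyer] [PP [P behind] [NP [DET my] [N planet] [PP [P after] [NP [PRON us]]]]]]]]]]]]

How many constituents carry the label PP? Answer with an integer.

7

Scanning left to right, an opening `[PP` appears at word positions 4, 7, 18, 21, 25, 29, 32 — 7 in total.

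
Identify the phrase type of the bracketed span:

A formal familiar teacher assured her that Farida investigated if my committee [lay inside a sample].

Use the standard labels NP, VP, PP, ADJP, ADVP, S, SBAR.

The bracketed span "lay inside a sample" is headed by "lay", making it a verb phrase (VP).

VP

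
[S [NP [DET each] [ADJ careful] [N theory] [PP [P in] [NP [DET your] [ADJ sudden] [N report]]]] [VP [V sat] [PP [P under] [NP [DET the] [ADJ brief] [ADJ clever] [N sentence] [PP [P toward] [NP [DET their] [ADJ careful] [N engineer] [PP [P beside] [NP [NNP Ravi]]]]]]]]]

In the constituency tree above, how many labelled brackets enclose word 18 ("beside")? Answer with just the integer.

8

Counting open brackets not yet closed at "beside": [S [VP [PP [NP [PP [NP [PP [P = 8.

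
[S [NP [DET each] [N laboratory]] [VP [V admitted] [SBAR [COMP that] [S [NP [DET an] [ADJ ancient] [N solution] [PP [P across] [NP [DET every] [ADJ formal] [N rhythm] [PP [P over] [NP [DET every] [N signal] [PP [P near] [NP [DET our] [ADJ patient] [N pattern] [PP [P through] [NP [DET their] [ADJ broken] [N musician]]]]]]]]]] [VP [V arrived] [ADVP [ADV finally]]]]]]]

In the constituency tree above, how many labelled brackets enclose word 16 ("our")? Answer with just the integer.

12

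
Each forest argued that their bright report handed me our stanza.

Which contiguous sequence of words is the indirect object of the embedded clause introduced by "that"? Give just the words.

me

The verb of the embedded clause introduced by "that" is "handed"; its indirect object is the NP "me".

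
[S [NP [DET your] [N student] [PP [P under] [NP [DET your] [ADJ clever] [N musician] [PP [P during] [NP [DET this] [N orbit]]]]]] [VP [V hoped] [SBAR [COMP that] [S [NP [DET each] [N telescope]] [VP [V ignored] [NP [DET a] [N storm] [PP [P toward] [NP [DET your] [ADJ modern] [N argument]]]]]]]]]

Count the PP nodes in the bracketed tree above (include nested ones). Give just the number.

Listing each PP by its span: [PP under your clever musician during this orbit]; [PP during this orbit]; [PP toward your modern argument] — that makes 3.

3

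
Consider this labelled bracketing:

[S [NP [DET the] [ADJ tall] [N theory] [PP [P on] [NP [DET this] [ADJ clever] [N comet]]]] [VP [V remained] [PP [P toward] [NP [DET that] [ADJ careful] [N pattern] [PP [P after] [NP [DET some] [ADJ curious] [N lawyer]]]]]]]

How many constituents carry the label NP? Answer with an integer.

4

Listing each NP by its span: [NP the tall theory on this clever comet]; [NP this clever comet]; [NP that careful pattern after some curious lawyer]; [NP some curious lawyer] — that makes 4.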